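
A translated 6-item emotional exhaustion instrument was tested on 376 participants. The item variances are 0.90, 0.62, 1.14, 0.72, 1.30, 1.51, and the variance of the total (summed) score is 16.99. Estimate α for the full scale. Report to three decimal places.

sum of item variances = 0.90 + 0.62 + 1.14 + 0.72 + 1.30 + 1.51 = 6.19
α = (k/(k−1))·(1 − sum of item variances/σ²_T) = (6/5)·(1 − 6.19/16.99) = 0.763

α = 0.763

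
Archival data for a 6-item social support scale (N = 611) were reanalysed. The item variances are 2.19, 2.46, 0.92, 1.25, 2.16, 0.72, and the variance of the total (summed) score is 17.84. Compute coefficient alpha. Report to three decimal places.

ΣVar(i) = 2.19 + 2.46 + 0.92 + 1.25 + 2.16 + 0.72 = 9.70
α = (k/(k−1))·(1 − ΣVar(i)/σ²_total) = (6/5)·(1 − 9.70/17.84) = 0.548

coefficient alpha = 0.548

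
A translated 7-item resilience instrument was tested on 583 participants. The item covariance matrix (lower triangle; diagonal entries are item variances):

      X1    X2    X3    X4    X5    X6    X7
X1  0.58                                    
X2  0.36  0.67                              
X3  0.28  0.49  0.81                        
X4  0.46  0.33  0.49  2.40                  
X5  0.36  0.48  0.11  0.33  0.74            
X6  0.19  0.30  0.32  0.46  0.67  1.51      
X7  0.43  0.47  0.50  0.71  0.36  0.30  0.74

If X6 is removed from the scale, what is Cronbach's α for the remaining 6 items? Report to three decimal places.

Remaining items: X1, X2, X3, X4, X5, X7 (k = 6).
sum of item variances = 0.58 + 0.67 + 0.81 + 2.40 + 0.74 + 0.74 = 5.94
σ²_total = 5.94 + 2 × 6.16 = 18.26
α (item deleted) = (6/5)·(1 − 5.94/18.26) = 0.810

Cronbach's α = 0.810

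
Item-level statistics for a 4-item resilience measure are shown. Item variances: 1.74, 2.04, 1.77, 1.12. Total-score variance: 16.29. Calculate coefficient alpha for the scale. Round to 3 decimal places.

ΣVar(i) = 1.74 + 2.04 + 1.77 + 1.12 = 6.67
α = (k/(k−1))·(1 − ΣVar(i)/σ²_T) = (4/3)·(1 − 6.67/16.29) = 0.787

α = 0.787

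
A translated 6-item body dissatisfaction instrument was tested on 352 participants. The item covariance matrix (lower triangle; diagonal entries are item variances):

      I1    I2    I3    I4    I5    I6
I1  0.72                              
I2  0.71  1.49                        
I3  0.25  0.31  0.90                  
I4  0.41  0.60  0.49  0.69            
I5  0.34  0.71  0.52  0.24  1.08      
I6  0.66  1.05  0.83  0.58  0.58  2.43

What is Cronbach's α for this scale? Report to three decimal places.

sum of item variances = 0.72 + 1.49 + 0.90 + 0.69 + 1.08 + 2.43 = 7.31
Σ_{i<j} σ_ij = 8.28
total variance = 7.31 + 2 × 8.28 = 23.87
α = (k/(k−1))·(1 − sum of item variances/total variance) = (6/5)·(1 − 7.31/23.87) = 0.833

Cronbach's α = 0.833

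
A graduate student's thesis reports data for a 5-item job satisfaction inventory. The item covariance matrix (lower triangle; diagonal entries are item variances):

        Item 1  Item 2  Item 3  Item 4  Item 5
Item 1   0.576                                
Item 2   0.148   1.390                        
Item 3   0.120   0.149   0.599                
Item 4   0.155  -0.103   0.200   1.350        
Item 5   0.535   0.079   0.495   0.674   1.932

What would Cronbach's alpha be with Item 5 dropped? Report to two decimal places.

Remaining items: Item 1, Item 2, Item 3, Item 4 (k = 4).
ΣVar(i) = 0.576 + 1.390 + 0.599 + 1.350 = 3.915
σ²_total = 3.915 + 2 × 0.669 = 5.253
α (item deleted) = (4/3)·(1 − 3.915/5.253) = 0.34

α = 0.34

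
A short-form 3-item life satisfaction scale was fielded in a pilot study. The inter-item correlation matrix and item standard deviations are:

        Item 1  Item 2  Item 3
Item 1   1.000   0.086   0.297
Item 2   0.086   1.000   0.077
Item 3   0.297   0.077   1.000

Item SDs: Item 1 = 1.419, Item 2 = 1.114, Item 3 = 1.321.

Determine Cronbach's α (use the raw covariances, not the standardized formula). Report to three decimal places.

Cronbach's α = 0.366

Σσ²ᵢ = 1.419² + 1.114² + 1.321² = 4.9996
Covariances σ_ij = r_ij · s_i · s_j:
  σ(Item 1,Item 2) = 0.086 × 1.419 × 1.114 = 0.1359
  σ(Item 1,Item 3) = 0.297 × 1.419 × 1.321 = 0.5567
  σ(Item 2,Item 3) = 0.077 × 1.114 × 1.321 = 0.1133
σ²_T = Σσ²ᵢ + 2·Σσ_ij = 4.9996 + 2 × 0.8059 = 6.6114
α = (3/2)·(1 − 4.9996/6.6114) = 0.366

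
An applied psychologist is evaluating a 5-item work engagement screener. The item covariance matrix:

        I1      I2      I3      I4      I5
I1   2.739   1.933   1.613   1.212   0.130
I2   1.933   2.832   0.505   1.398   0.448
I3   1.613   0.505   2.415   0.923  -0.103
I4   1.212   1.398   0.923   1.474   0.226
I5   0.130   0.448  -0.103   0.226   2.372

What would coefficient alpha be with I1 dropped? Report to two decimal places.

α = 0.57

Remaining items: I2, I3, I4, I5 (k = 4).
Σσ²ᵢ = 2.832 + 2.415 + 1.474 + 2.372 = 9.093
Var(T) = 9.093 + 2 × 3.397 = 15.887
α (item deleted) = (4/3)·(1 − 9.093/15.887) = 0.57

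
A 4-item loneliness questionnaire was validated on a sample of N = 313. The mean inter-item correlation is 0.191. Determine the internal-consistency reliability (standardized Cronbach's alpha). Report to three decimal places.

standardized Cronbach's alpha = 0.486

Standardized α = k·r̄ / (1 + (k−1)·r̄) = 4 × 0.191 / (1 + 3 × 0.191)
  = 0.7640 / 1.5730 = 0.486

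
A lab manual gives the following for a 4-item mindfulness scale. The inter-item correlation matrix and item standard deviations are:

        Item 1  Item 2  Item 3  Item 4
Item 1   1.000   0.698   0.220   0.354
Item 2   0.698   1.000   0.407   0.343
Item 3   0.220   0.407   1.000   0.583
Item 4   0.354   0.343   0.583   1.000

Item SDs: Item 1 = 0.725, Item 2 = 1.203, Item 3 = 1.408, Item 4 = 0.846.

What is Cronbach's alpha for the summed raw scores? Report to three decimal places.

α = 0.725

Σσ²ᵢ = 0.725² + 1.203² + 1.408² + 0.846² = 4.6710
Covariances σ_ij = r_ij · s_i · s_j:
  σ(Item 1,Item 2) = 0.698 × 0.725 × 1.203 = 0.6088
  σ(Item 1,Item 3) = 0.220 × 0.725 × 1.408 = 0.2246
  σ(Item 1,Item 4) = 0.354 × 0.725 × 0.846 = 0.2171
  σ(Item 2,Item 3) = 0.407 × 1.203 × 1.408 = 0.6894
  σ(Item 2,Item 4) = 0.343 × 1.203 × 0.846 = 0.3491
  σ(Item 3,Item 4) = 0.583 × 1.408 × 0.846 = 0.6945
σ²_T = Σσ²ᵢ + 2·Σσ_ij = 4.6710 + 2 × 2.7835 = 10.2380
α = (4/3)·(1 − 4.6710/10.2380) = 0.725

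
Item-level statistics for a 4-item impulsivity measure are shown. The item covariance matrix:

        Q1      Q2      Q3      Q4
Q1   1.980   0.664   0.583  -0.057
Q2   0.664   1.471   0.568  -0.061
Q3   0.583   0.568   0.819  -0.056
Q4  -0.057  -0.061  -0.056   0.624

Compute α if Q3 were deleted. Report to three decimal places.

α = 0.317

Remaining items: Q1, Q2, Q4 (k = 3).
ΣVar(i) = 1.980 + 1.471 + 0.624 = 4.075
σ²_T = 4.075 + 2 × 0.546 = 5.167
α (item deleted) = (3/2)·(1 − 4.075/5.167) = 0.317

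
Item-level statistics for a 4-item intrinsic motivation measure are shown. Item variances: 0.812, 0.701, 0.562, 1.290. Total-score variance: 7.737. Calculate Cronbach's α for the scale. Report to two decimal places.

Cronbach's α = 0.75

sum of item variances = 0.812 + 0.701 + 0.562 + 1.290 = 3.365
α = (k/(k−1))·(1 − sum of item variances/total variance) = (4/3)·(1 − 3.365/7.737) = 0.75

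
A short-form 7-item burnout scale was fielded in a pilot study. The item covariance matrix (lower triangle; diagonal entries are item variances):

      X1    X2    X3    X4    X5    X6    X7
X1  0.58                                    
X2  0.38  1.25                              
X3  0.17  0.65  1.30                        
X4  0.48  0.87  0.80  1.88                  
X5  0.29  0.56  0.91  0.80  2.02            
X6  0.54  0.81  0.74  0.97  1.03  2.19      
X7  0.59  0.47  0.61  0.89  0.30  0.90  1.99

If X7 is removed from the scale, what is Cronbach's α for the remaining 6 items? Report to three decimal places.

Remaining items: X1, X2, X3, X4, X5, X6 (k = 6).
Σσ²ᵢ = 0.58 + 1.25 + 1.30 + 1.88 + 2.02 + 2.19 = 9.22
Var(T) = 9.22 + 2 × 10.00 = 29.22
α (item deleted) = (6/5)·(1 − 9.22/29.22) = 0.821

Cronbach's α = 0.821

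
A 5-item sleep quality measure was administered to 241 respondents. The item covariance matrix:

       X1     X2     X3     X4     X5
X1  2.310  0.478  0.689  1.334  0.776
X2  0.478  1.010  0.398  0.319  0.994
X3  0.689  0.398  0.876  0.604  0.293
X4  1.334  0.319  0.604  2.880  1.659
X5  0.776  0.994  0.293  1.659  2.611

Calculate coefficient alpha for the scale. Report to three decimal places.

α = 0.761

Σσ²ᵢ = 2.310 + 1.010 + 0.876 + 2.880 + 2.611 = 9.687
Σ_{i<j} σ_ij = 7.544
total variance = 9.687 + 2 × 7.544 = 24.775
α = (k/(k−1))·(1 − Σσ²ᵢ/total variance) = (5/4)·(1 − 9.687/24.775) = 0.761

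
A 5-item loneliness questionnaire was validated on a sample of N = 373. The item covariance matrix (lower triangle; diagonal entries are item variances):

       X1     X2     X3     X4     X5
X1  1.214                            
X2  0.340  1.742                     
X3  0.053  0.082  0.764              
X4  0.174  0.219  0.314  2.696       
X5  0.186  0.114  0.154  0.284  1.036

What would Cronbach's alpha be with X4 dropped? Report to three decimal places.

Remaining items: X1, X2, X3, X5 (k = 4).
sum of item variances = 1.214 + 1.742 + 0.764 + 1.036 = 4.756
Var(T) = 4.756 + 2 × 0.929 = 6.614
α (item deleted) = (4/3)·(1 − 4.756/6.614) = 0.375

Cronbach's alpha = 0.375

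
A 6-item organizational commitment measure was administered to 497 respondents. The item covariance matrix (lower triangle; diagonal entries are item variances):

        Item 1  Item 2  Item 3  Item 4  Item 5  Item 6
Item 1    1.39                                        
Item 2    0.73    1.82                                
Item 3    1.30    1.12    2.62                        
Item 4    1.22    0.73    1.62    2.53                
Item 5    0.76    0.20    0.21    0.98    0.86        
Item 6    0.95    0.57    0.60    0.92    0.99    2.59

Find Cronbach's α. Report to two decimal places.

ΣVar(i) = 1.39 + 1.82 + 2.62 + 2.53 + 0.86 + 2.59 = 11.81
Σ_{i<j} σ_ij = 12.90
Var(T) = 11.81 + 2 × 12.90 = 37.61
α = (k/(k−1))·(1 − ΣVar(i)/Var(T)) = (6/5)·(1 − 11.81/37.61) = 0.82

α = 0.82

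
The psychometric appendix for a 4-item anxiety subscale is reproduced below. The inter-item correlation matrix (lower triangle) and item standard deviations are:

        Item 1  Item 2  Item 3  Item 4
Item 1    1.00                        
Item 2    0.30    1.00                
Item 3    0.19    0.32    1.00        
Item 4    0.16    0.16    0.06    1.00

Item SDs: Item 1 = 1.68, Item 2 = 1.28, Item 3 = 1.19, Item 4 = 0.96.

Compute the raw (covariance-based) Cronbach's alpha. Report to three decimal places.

Σσ²ᵢ = 1.68² + 1.28² + 1.19² + 0.96² = 6.7985
Covariances σ_ij = r_ij · s_i · s_j:
  σ(Item 1,Item 2) = 0.30 × 1.68 × 1.28 = 0.6451
  σ(Item 1,Item 3) = 0.19 × 1.68 × 1.19 = 0.3798
  σ(Item 1,Item 4) = 0.16 × 1.68 × 0.96 = 0.2580
  σ(Item 2,Item 3) = 0.32 × 1.28 × 1.19 = 0.4874
  σ(Item 2,Item 4) = 0.16 × 1.28 × 0.96 = 0.1966
  σ(Item 3,Item 4) = 0.06 × 1.19 × 0.96 = 0.0685
σ²_T = Σσ²ᵢ + 2·Σσ_ij = 6.7985 + 2 × 2.0354 = 10.8693
α = (4/3)·(1 − 6.7985/10.8693) = 0.499

α = 0.499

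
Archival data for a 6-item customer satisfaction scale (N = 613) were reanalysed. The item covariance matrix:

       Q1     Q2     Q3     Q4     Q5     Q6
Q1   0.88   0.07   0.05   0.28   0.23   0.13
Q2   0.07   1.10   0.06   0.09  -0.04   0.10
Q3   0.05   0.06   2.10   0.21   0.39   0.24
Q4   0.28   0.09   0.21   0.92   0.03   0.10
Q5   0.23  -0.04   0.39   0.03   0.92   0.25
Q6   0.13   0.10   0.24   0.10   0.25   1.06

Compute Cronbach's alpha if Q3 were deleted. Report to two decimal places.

Remaining items: Q1, Q2, Q4, Q5, Q6 (k = 5).
sum of item variances = 0.88 + 1.10 + 0.92 + 0.92 + 1.06 = 4.88
total variance = 4.88 + 2 × 1.24 = 7.36
α (item deleted) = (5/4)·(1 − 4.88/7.36) = 0.42

α = 0.42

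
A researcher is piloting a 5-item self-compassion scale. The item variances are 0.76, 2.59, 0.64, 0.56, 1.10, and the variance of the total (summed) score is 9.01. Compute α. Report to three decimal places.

ΣVar(i) = 0.76 + 2.59 + 0.64 + 0.56 + 1.10 = 5.65
α = (k/(k−1))·(1 − ΣVar(i)/Var(T)) = (5/4)·(1 − 5.65/9.01) = 0.466

α = 0.466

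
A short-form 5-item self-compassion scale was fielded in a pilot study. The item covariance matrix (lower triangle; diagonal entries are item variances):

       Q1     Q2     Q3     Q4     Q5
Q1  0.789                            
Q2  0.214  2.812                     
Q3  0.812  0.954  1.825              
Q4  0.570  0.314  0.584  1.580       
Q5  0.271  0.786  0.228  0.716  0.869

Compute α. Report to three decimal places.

α = 0.726

ΣVar(i) = 0.789 + 2.812 + 1.825 + 1.580 + 0.869 = 7.875
Σ_{i<j} σ_ij = 5.449
total variance = 7.875 + 2 × 5.449 = 18.773
α = (k/(k−1))·(1 − ΣVar(i)/total variance) = (5/4)·(1 − 7.875/18.773) = 0.726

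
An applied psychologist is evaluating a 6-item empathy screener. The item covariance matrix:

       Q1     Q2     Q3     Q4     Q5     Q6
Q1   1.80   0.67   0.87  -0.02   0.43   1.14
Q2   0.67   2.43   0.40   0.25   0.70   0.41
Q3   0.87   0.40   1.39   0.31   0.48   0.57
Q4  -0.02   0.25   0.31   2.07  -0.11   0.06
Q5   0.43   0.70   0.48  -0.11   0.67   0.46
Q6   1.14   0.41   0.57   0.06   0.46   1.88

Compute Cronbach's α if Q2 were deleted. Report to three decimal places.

α = 0.647

Remaining items: Q1, Q3, Q4, Q5, Q6 (k = 5).
sum of item variances = 1.80 + 1.39 + 2.07 + 0.67 + 1.88 = 7.81
total variance = 7.81 + 2 × 4.19 = 16.19
α (item deleted) = (5/4)·(1 − 7.81/16.19) = 0.647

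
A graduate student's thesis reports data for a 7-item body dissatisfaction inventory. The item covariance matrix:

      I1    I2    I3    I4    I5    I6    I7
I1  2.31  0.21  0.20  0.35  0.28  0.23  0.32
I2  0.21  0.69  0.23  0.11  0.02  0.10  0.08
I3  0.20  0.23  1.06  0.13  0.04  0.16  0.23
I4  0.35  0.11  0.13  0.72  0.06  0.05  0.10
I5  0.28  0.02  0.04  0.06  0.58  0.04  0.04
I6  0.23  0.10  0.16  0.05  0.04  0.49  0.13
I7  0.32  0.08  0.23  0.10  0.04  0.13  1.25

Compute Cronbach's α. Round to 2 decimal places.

Cronbach's α = 0.54

Σσ²ᵢ = 2.31 + 0.69 + 1.06 + 0.72 + 0.58 + 0.49 + 1.25 = 7.10
Sum of off-diagonal covariances = 3.11
total variance = 7.10 + 2 × 3.11 = 13.32
α = (k/(k−1))·(1 − Σσ²ᵢ/total variance) = (7/6)·(1 − 7.10/13.32) = 0.54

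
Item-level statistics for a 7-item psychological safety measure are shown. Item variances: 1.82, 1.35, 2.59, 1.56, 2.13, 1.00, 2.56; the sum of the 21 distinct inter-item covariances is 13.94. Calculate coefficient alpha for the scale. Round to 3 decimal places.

coefficient alpha = 0.795

ΣVar(i) = 1.82 + 1.35 + 2.59 + 1.56 + 2.13 + 1.00 + 2.56 = 13.01
Sum of distinct covariances = 13.94
σ²_total = ΣVar(i) + 2·Σcov = 13.01 + 2 × 13.94 = 40.89
α = (7/6)·(1 − 13.01/40.89) = 0.795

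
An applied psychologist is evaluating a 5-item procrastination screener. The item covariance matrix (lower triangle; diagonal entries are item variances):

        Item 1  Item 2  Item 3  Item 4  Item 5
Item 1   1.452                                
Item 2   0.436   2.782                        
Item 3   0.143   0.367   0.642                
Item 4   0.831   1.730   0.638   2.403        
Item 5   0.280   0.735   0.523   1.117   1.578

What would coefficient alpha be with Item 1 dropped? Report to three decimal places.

Remaining items: Item 2, Item 3, Item 4, Item 5 (k = 4).
Σσ²ᵢ = 2.782 + 0.642 + 2.403 + 1.578 = 7.405
σ²_total = 7.405 + 2 × 5.110 = 17.625
α (item deleted) = (4/3)·(1 − 7.405/17.625) = 0.773

coefficient alpha = 0.773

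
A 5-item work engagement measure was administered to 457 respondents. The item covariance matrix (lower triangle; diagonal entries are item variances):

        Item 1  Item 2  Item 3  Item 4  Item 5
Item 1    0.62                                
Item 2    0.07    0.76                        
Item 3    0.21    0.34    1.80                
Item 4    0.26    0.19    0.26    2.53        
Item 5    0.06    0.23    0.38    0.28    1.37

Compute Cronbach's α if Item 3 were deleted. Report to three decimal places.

Cronbach's α = 0.390

Remaining items: Item 1, Item 2, Item 4, Item 5 (k = 4).
sum of item variances = 0.62 + 0.76 + 2.53 + 1.37 = 5.28
Var(T) = 5.28 + 2 × 1.09 = 7.46
α (item deleted) = (4/3)·(1 − 5.28/7.46) = 0.390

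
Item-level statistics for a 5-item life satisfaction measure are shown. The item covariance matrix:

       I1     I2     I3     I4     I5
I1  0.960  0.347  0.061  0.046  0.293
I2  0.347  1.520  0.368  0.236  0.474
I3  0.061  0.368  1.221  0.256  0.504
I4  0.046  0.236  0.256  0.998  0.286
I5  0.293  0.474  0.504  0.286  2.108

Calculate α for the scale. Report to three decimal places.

Σσ²ᵢ = 0.960 + 1.520 + 1.221 + 0.998 + 2.108 = 6.807
Sum of the distinct covariances = 2.871
Var(T) = 6.807 + 2 × 2.871 = 12.549
α = (k/(k−1))·(1 − Σσ²ᵢ/Var(T)) = (5/4)·(1 − 6.807/12.549) = 0.572

α = 0.572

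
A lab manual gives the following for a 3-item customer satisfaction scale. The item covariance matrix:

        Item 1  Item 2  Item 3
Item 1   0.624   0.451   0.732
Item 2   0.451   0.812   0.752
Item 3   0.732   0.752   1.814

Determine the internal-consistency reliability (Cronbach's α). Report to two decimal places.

Σσ²ᵢ = 0.624 + 0.812 + 1.814 = 3.250
Σ_{i<j} σ_ij = 1.935
total variance = 3.250 + 2 × 1.935 = 7.120
α = (k/(k−1))·(1 − Σσ²ᵢ/total variance) = (3/2)·(1 − 3.250/7.120) = 0.82

Cronbach's α = 0.82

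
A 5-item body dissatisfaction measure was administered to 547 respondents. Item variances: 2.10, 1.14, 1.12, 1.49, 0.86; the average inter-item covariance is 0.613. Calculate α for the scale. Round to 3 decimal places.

Σσ²ᵢ = 2.10 + 1.14 + 1.12 + 1.49 + 0.86 = 6.71
Sum of the 10 distinct covariances = 10 × 0.613 = 6.130
total variance = Σσ²ᵢ + 2·Σcov = 6.71 + 2 × 6.130 = 18.970
α = (5/4)·(1 − 6.71/18.970) = 0.808

α = 0.808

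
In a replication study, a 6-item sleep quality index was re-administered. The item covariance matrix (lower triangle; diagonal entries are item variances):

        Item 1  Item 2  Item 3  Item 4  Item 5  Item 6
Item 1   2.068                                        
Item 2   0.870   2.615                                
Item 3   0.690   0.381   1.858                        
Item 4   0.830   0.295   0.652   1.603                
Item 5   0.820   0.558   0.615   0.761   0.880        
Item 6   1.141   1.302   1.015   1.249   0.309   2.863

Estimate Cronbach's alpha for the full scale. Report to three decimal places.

Cronbach's alpha = 0.791

ΣVar(i) = 2.068 + 2.615 + 1.858 + 1.603 + 0.880 + 2.863 = 11.887
Sum of the distinct covariances = 11.488
Var(T) = 11.887 + 2 × 11.488 = 34.863
α = (k/(k−1))·(1 − ΣVar(i)/Var(T)) = (6/5)·(1 − 11.887/34.863) = 0.791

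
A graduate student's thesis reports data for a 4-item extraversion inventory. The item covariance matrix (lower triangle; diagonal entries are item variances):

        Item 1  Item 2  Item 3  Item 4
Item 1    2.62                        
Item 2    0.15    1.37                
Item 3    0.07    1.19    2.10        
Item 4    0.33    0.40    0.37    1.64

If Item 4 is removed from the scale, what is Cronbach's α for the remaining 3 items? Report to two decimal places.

Cronbach's α = 0.47

Remaining items: Item 1, Item 2, Item 3 (k = 3).
sum of item variances = 2.62 + 1.37 + 2.10 = 6.09
Var(T) = 6.09 + 2 × 1.41 = 8.91
α (item deleted) = (3/2)·(1 − 6.09/8.91) = 0.47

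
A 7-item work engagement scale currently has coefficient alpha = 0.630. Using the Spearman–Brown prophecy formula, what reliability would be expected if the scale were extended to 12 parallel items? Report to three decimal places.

Length factor m = 12/7 = 1.7143
α' = m·α / (1 + (m−1)·α)
   = 12/7 × 0.630 / (1 + (12/7 − 1) × 0.630)
   = 1.0800 / 1.4500 = 0.745

predicted reliability = 0.745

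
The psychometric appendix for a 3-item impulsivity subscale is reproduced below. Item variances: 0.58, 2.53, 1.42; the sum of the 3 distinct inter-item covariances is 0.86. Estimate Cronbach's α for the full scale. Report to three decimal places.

Σσᵢ² = 0.58 + 2.53 + 1.42 = 4.53
Sum of distinct covariances = 0.86
Var(T) = Σσᵢ² + 2·Σcov = 4.53 + 2 × 0.86 = 6.25
α = (3/2)·(1 − 4.53/6.25) = 0.413

α = 0.413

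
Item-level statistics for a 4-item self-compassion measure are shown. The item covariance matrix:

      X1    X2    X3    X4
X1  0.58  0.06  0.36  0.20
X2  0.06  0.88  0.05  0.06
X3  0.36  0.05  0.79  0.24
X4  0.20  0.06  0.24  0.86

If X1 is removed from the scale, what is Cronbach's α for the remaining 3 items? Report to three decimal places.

Cronbach's α = 0.325

Remaining items: X2, X3, X4 (k = 3).
sum of item variances = 0.88 + 0.79 + 0.86 = 2.53
Var(T) = 2.53 + 2 × 0.35 = 3.23
α (item deleted) = (3/2)·(1 − 2.53/3.23) = 0.325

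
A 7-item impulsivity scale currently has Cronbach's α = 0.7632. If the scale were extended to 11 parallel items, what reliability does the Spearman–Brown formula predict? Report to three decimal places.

Length factor m = 11/7 = 1.5714
α' = m·α / (1 + (m−1)·α)
   = 11/7 × 0.7632 / (1 + (11/7 − 1) × 0.7632)
   = 1.1993 / 1.4361 = 0.835

predicted reliability = 0.835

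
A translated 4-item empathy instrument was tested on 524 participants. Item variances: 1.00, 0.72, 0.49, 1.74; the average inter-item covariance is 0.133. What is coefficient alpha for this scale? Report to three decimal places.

Σσᵢ² = 1.00 + 0.72 + 0.49 + 1.74 = 3.95
Sum of the 6 distinct covariances = 6 × 0.133 = 0.798
total variance = Σσᵢ² + 2·Σcov = 3.95 + 2 × 0.798 = 5.546
α = (4/3)·(1 − 3.95/5.546) = 0.384

α = 0.384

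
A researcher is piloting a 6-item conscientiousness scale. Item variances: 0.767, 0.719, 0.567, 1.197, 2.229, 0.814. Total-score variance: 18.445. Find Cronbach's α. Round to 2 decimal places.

α = 0.79

Σσᵢ² = 0.767 + 0.719 + 0.567 + 1.197 + 2.229 + 0.814 = 6.293
α = (k/(k−1))·(1 − Σσᵢ²/σ²_T) = (6/5)·(1 − 6.293/18.445) = 0.79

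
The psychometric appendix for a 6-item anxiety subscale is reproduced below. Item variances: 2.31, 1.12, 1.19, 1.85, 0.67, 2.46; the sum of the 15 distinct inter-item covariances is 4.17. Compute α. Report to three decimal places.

α = 0.558

Σσ²ᵢ = 2.31 + 1.12 + 1.19 + 1.85 + 0.67 + 2.46 = 9.60
Sum of distinct covariances = 4.17
total variance = Σσ²ᵢ + 2·Σcov = 9.60 + 2 × 4.17 = 17.94
α = (6/5)·(1 − 9.60/17.94) = 0.558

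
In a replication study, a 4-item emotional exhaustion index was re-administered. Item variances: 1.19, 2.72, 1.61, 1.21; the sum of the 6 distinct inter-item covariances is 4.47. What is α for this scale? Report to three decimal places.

α = 0.761

sum of item variances = 1.19 + 2.72 + 1.61 + 1.21 = 6.73
Sum of distinct covariances = 4.47
σ²_T = sum of item variances + 2·Σcov = 6.73 + 2 × 4.47 = 15.67
α = (4/3)·(1 − 6.73/15.67) = 0.761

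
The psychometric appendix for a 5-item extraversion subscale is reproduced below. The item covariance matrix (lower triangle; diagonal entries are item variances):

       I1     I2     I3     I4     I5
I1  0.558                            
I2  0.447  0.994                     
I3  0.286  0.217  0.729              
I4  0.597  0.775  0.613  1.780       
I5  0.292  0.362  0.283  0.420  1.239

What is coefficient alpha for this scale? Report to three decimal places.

Σσᵢ² = 0.558 + 0.994 + 0.729 + 1.780 + 1.239 = 5.300
Sum of off-diagonal covariances = 4.292
σ²_T = 5.300 + 2 × 4.292 = 13.884
α = (k/(k−1))·(1 − Σσᵢ²/σ²_T) = (5/4)·(1 − 5.300/13.884) = 0.773

α = 0.773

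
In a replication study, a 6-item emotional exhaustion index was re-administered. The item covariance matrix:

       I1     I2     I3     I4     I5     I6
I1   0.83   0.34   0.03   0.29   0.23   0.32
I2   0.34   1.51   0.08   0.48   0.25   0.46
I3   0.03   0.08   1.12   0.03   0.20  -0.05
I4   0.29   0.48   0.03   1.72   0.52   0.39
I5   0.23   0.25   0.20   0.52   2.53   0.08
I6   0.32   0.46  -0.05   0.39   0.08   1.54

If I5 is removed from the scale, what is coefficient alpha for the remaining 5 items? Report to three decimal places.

α = 0.517

Remaining items: I1, I2, I3, I4, I6 (k = 5).
ΣVar(i) = 0.83 + 1.51 + 1.12 + 1.72 + 1.54 = 6.72
Var(T) = 6.72 + 2 × 2.37 = 11.46
α (item deleted) = (5/4)·(1 − 6.72/11.46) = 0.517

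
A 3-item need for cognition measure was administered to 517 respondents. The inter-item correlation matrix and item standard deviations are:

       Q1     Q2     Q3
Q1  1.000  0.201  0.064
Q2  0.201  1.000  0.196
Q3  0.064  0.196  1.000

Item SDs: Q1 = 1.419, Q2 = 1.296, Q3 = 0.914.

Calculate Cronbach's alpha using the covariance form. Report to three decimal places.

α = 0.348

Σσ²ᵢ = 1.419² + 1.296² + 0.914² = 4.5286
Covariances σ_ij = r_ij · s_i · s_j:
  σ(Q1,Q2) = 0.201 × 1.419 × 1.296 = 0.3696
  σ(Q1,Q3) = 0.064 × 1.419 × 0.914 = 0.0830
  σ(Q2,Q3) = 0.196 × 1.296 × 0.914 = 0.2322
σ²_T = Σσ²ᵢ + 2·Σσ_ij = 4.5286 + 2 × 0.6848 = 5.8982
α = (3/2)·(1 − 4.5286/5.8982) = 0.348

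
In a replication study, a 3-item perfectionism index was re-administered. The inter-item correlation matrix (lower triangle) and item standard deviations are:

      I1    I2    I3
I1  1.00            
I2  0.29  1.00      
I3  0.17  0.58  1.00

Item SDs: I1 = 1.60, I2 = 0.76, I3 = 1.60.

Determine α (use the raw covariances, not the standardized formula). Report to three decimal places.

α = 0.516

Σσ²ᵢ = 1.60² + 0.76² + 1.60² = 5.6976
Covariances σ_ij = r_ij · s_i · s_j:
  σ(I1,I2) = 0.29 × 1.60 × 0.76 = 0.3526
  σ(I1,I3) = 0.17 × 1.60 × 1.60 = 0.4352
  σ(I2,I3) = 0.58 × 0.76 × 1.60 = 0.7053
σ²_T = Σσ²ᵢ + 2·Σσ_ij = 5.6976 + 2 × 1.4931 = 8.6838
α = (3/2)·(1 − 5.6976/8.6838) = 0.516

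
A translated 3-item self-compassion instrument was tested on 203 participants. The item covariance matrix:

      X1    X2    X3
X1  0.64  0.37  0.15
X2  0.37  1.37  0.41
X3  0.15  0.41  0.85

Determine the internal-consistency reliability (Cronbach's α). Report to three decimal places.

ΣVar(i) = 0.64 + 1.37 + 0.85 = 2.86
Sum of off-diagonal covariances = 0.93
σ²_T = 2.86 + 2 × 0.93 = 4.72
α = (k/(k−1))·(1 − ΣVar(i)/σ²_T) = (3/2)·(1 − 2.86/4.72) = 0.591

α = 0.591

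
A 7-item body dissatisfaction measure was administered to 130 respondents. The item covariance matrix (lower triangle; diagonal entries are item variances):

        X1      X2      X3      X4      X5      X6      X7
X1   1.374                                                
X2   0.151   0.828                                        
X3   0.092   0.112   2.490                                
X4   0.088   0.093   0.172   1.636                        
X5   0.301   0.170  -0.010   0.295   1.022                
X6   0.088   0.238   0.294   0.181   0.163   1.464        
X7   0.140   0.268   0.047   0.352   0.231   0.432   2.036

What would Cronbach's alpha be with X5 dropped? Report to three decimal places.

α = 0.430

Remaining items: X1, X2, X3, X4, X6, X7 (k = 6).
Σσ²ᵢ = 1.374 + 0.828 + 2.490 + 1.636 + 1.464 + 2.036 = 9.828
σ²_T = 9.828 + 2 × 2.748 = 15.324
α (item deleted) = (6/5)·(1 − 9.828/15.324) = 0.430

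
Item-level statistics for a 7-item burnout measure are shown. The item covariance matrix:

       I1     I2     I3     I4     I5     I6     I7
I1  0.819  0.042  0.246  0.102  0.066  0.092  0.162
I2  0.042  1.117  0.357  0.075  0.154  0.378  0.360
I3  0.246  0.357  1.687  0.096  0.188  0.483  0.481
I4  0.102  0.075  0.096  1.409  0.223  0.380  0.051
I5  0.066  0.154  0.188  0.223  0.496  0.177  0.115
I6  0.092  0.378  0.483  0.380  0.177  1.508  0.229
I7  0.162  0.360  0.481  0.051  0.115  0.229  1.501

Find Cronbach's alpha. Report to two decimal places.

Cronbach's alpha = 0.60

Σσ²ᵢ = 0.819 + 1.117 + 1.687 + 1.409 + 0.496 + 1.508 + 1.501 = 8.537
Σ_{i<j} σ_ij = 4.457
Var(T) = 8.537 + 2 × 4.457 = 17.451
α = (k/(k−1))·(1 − Σσ²ᵢ/Var(T)) = (7/6)·(1 − 8.537/17.451) = 0.60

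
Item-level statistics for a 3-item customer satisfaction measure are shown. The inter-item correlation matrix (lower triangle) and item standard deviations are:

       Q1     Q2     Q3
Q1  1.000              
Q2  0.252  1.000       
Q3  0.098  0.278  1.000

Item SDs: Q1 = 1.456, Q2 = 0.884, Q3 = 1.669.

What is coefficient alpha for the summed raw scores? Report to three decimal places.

Σσ²ᵢ = 1.456² + 0.884² + 1.669² = 5.6870
Covariances σ_ij = r_ij · s_i · s_j:
  σ(Q1,Q2) = 0.252 × 1.456 × 0.884 = 0.3244
  σ(Q1,Q3) = 0.098 × 1.456 × 1.669 = 0.2381
  σ(Q2,Q3) = 0.278 × 0.884 × 1.669 = 0.4102
σ²_T = Σσ²ᵢ + 2·Σσ_ij = 5.6870 + 2 × 0.9727 = 7.6324
α = (3/2)·(1 − 5.6870/7.6324) = 0.382

coefficient alpha = 0.382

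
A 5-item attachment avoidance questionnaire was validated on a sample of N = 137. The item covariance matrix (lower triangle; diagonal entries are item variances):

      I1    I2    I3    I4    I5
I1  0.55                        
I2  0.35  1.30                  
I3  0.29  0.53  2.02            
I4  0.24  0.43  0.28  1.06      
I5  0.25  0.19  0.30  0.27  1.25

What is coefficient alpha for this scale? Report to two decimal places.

Σσ²ᵢ = 0.55 + 1.30 + 2.02 + 1.06 + 1.25 = 6.18
Σ_{i<j} σ_ij = 3.13
σ²_T = 6.18 + 2 × 3.13 = 12.44
α = (k/(k−1))·(1 − Σσ²ᵢ/σ²_T) = (5/4)·(1 − 6.18/12.44) = 0.63

α = 0.63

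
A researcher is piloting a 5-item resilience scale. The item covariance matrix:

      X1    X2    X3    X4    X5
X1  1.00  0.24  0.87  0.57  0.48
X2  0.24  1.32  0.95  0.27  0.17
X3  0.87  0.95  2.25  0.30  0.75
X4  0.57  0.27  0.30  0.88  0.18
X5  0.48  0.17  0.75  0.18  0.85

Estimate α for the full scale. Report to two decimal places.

α = 0.75

ΣVar(i) = 1.00 + 1.32 + 2.25 + 0.88 + 0.85 = 6.30
Σ_{i<j} σ_ij = 4.78
total variance = 6.30 + 2 × 4.78 = 15.86
α = (k/(k−1))·(1 − ΣVar(i)/total variance) = (5/4)·(1 − 6.30/15.86) = 0.75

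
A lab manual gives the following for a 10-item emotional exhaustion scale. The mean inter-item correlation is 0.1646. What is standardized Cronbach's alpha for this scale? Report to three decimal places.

Standardized α = k·r̄ / (1 + (k−1)·r̄) = 10 × 0.1646 / (1 + 9 × 0.1646)
  = 1.6460 / 2.4814 = 0.663

α = 0.663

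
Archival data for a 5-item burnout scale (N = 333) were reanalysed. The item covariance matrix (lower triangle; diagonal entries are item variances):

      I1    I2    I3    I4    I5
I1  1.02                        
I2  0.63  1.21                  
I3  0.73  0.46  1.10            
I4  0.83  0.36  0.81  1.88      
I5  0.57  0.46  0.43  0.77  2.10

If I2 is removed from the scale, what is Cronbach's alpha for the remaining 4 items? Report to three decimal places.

Remaining items: I1, I3, I4, I5 (k = 4).
ΣVar(i) = 1.02 + 1.10 + 1.88 + 2.10 = 6.10
Var(T) = 6.10 + 2 × 4.14 = 14.38
α (item deleted) = (4/3)·(1 − 6.10/14.38) = 0.768

α = 0.768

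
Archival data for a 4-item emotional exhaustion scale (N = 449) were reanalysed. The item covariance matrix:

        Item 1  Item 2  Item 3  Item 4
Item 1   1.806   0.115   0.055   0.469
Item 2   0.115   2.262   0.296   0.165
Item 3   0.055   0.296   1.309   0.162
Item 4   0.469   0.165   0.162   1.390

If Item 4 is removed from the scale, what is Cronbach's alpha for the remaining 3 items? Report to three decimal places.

Remaining items: Item 1, Item 2, Item 3 (k = 3).
Σσᵢ² = 1.806 + 2.262 + 1.309 = 5.377
total variance = 5.377 + 2 × 0.466 = 6.309
α (item deleted) = (3/2)·(1 − 5.377/6.309) = 0.222

Cronbach's alpha = 0.222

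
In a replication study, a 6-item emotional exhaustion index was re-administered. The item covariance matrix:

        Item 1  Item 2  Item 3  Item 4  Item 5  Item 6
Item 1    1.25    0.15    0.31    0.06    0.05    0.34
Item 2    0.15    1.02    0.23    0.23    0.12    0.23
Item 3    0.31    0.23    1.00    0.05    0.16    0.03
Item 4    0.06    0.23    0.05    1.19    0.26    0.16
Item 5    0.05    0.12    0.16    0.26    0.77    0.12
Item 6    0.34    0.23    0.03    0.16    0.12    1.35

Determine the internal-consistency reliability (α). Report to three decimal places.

α = 0.518

Σσᵢ² = 1.25 + 1.02 + 1.00 + 1.19 + 0.77 + 1.35 = 6.58
Sum of off-diagonal covariances = 2.50
σ²_total = 6.58 + 2 × 2.50 = 11.58
α = (k/(k−1))·(1 − Σσᵢ²/σ²_total) = (6/5)·(1 − 6.58/11.58) = 0.518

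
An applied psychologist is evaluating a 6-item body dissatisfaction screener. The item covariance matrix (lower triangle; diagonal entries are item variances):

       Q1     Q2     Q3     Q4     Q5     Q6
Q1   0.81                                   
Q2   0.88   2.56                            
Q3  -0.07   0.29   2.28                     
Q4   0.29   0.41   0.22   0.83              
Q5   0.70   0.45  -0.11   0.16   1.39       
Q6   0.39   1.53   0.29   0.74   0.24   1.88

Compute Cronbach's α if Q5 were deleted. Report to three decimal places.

Remaining items: Q1, Q2, Q3, Q4, Q6 (k = 5).
sum of item variances = 0.81 + 2.56 + 2.28 + 0.83 + 1.88 = 8.36
total variance = 8.36 + 2 × 4.97 = 18.30
α (item deleted) = (5/4)·(1 − 8.36/18.30) = 0.679

Cronbach's α = 0.679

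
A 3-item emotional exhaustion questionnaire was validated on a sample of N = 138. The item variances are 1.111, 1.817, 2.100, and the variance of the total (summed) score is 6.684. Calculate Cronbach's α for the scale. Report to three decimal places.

Σσ²ᵢ = 1.111 + 1.817 + 2.100 = 5.028
α = (k/(k−1))·(1 − Σσ²ᵢ/σ²_total) = (3/2)·(1 − 5.028/6.684) = 0.372

Cronbach's α = 0.372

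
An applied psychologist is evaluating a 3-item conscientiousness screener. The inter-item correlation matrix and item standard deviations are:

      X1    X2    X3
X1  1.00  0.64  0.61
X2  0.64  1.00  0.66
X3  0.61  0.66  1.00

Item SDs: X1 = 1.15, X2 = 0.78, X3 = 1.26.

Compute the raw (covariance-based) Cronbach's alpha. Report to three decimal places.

Σσ²ᵢ = 1.15² + 0.78² + 1.26² = 3.5185
Covariances σ_ij = r_ij · s_i · s_j:
  σ(X1,X2) = 0.64 × 1.15 × 0.78 = 0.5741
  σ(X1,X3) = 0.61 × 1.15 × 1.26 = 0.8839
  σ(X2,X3) = 0.66 × 0.78 × 1.26 = 0.6486
σ²_T = Σσ²ᵢ + 2·Σσ_ij = 3.5185 + 2 × 2.1066 = 7.7317
α = (3/2)·(1 − 3.5185/7.7317) = 0.817

α = 0.817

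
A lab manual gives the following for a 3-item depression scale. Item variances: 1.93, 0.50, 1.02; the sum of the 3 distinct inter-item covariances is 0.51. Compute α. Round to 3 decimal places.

sum of item variances = 1.93 + 0.50 + 1.02 = 3.45
Sum of distinct covariances = 0.51
Var(T) = sum of item variances + 2·Σcov = 3.45 + 2 × 0.51 = 4.47
α = (3/2)·(1 − 3.45/4.47) = 0.342

α = 0.342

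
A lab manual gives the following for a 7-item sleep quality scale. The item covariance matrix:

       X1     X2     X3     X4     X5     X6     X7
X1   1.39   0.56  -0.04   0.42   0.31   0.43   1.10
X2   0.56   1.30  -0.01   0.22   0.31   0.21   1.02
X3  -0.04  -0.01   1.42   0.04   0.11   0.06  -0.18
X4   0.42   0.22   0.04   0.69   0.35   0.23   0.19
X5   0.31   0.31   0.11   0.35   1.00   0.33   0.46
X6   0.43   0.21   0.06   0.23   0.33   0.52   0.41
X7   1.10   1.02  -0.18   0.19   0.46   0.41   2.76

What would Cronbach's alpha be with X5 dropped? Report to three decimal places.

Cronbach's alpha = 0.643

Remaining items: X1, X2, X3, X4, X6, X7 (k = 6).
ΣVar(i) = 1.39 + 1.30 + 1.42 + 0.69 + 0.52 + 2.76 = 8.08
σ²_total = 8.08 + 2 × 4.66 = 17.40
α (item deleted) = (6/5)·(1 − 8.08/17.40) = 0.643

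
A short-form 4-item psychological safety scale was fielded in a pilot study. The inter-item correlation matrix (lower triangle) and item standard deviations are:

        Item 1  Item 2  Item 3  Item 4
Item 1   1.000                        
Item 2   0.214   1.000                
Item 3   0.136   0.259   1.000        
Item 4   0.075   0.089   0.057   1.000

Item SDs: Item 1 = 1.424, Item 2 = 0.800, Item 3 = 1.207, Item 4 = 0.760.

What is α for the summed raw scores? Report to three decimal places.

α = 0.374

Σσ²ᵢ = 1.424² + 0.800² + 1.207² + 0.760² = 4.7022
Covariances σ_ij = r_ij · s_i · s_j:
  σ(Item 1,Item 2) = 0.214 × 1.424 × 0.800 = 0.2438
  σ(Item 1,Item 3) = 0.136 × 1.424 × 1.207 = 0.2338
  σ(Item 1,Item 4) = 0.075 × 1.424 × 0.760 = 0.0812
  σ(Item 2,Item 3) = 0.259 × 0.800 × 1.207 = 0.2501
  σ(Item 2,Item 4) = 0.089 × 0.800 × 0.760 = 0.0541
  σ(Item 3,Item 4) = 0.057 × 1.207 × 0.760 = 0.0523
σ²_T = Σσ²ᵢ + 2·Σσ_ij = 4.7022 + 2 × 0.9153 = 6.5328
α = (4/3)·(1 − 4.7022/6.5328) = 0.374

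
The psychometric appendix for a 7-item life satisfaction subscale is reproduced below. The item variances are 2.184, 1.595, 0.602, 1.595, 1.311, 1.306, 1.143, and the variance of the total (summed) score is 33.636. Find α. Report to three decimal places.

α = 0.829

Σσ²ᵢ = 2.184 + 1.595 + 0.602 + 1.595 + 1.311 + 1.306 + 1.143 = 9.736
α = (k/(k−1))·(1 − Σσ²ᵢ/σ²_total) = (7/6)·(1 − 9.736/33.636) = 0.829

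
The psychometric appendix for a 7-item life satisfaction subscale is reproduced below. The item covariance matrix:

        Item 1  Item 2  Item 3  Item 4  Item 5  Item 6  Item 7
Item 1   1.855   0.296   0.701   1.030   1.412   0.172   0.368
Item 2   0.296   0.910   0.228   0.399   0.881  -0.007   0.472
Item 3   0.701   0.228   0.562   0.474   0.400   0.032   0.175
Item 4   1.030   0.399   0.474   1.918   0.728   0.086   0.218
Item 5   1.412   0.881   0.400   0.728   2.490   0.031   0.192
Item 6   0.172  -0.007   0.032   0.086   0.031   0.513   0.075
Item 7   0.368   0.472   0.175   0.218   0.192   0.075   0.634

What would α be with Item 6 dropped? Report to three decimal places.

Remaining items: Item 1, Item 2, Item 3, Item 4, Item 5, Item 7 (k = 6).
Σσ²ᵢ = 1.855 + 0.910 + 0.562 + 1.918 + 2.490 + 0.634 = 8.369
total variance = 8.369 + 2 × 7.974 = 24.317
α (item deleted) = (6/5)·(1 − 8.369/24.317) = 0.787

α = 0.787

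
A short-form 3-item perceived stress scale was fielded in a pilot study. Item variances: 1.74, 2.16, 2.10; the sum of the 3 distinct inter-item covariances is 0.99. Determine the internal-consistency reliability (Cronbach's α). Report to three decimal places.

α = 0.372

Σσᵢ² = 1.74 + 2.16 + 2.10 = 6.00
Sum of distinct covariances = 0.99
σ²_total = Σσᵢ² + 2·Σcov = 6.00 + 2 × 0.99 = 7.98
α = (3/2)·(1 − 6.00/7.98) = 0.372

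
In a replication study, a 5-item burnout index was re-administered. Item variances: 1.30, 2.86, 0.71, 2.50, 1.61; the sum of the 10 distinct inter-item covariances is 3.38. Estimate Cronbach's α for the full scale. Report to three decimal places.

α = 0.537

sum of item variances = 1.30 + 2.86 + 0.71 + 2.50 + 1.61 = 8.98
Sum of distinct covariances = 3.38
σ²_total = sum of item variances + 2·Σcov = 8.98 + 2 × 3.38 = 15.74
α = (5/4)·(1 − 8.98/15.74) = 0.537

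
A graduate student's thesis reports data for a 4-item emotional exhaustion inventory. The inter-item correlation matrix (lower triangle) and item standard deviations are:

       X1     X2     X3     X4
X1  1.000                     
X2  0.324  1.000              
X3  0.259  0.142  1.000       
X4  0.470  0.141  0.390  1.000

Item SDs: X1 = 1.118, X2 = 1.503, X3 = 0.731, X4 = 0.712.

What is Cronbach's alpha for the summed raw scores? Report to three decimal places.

Cronbach's alpha = 0.559

Σσ²ᵢ = 1.118² + 1.503² + 0.731² + 0.712² = 4.5502
Covariances σ_ij = r_ij · s_i · s_j:
  σ(X1,X2) = 0.324 × 1.118 × 1.503 = 0.5444
  σ(X1,X3) = 0.259 × 1.118 × 0.731 = 0.2117
  σ(X1,X4) = 0.470 × 1.118 × 0.712 = 0.3741
  σ(X2,X3) = 0.142 × 1.503 × 0.731 = 0.1560
  σ(X2,X4) = 0.141 × 1.503 × 0.712 = 0.1509
  σ(X3,X4) = 0.390 × 0.731 × 0.712 = 0.2030
σ²_T = Σσ²ᵢ + 2·Σσ_ij = 4.5502 + 2 × 1.6401 = 7.8304
α = (4/3)·(1 − 4.5502/7.8304) = 0.559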